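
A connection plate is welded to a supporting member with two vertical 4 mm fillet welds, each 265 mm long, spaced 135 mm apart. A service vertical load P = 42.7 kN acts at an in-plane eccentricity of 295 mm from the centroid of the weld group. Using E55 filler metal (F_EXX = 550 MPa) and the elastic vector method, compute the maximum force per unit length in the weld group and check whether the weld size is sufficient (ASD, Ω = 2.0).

f_max ≈ 383 N/mm; adequate

Total weld length L_w = 530 mm. Treat welds as unit-width lines.
Polar moment about centroid: J = 2[d³/12 + d(b/2)²] = 2[265³/12 + 265×67.5²] = 5516000 mm³.
Direct shear f_v = P/L_w = 42.7×10³ / 530 = 80.57 N/mm (vertical).
Torsion M = P·e = 42.7×10³ × 295 = 12596000 N·mm.
Critical point at (x, y) = (67.5, 132.5) from centroid. f_tx = M·y/J = 302.6 N/mm; f_ty = M·x/J = 154.1 N/mm.
Resultant f_max = √[f_tx² + (f_v + f_ty)²] = √[302.6² + (80.57 + 154.1)²] = 382.9 N/mm.
Capacity per unit length: r_n/Ω = (1/2.0) × 0.6 × 550 × (0.707 × 4) = 466.6 N/mm.
382.9 ≤ 466.6 → adequate.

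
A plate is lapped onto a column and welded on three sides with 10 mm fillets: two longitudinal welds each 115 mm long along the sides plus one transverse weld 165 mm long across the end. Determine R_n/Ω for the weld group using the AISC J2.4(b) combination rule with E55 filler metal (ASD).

R_n/Ω ≈ 517 kN

E55XX → F_EXX = 550 MPa.
t_e = 0.707 × 10 = 7.07 mm.
R_nwl = 0.6 × 550 × 7.07 × 230 × 10⁻³ = 536.6 kN (longitudinal, 2 welds).
R_nwt = 0.6 × 550 × 7.07 × 165 × 10⁻³ = 385 kN (transverse, base value).
(i) R_nwl + R_nwt = 921.6 kN; (ii) 0.85 R_nwl + 1.5 R_nwt = 1034 kN.
R_n = max = 1034 kN [governs: (ii)]; R_n/Ω = 516.8 kN.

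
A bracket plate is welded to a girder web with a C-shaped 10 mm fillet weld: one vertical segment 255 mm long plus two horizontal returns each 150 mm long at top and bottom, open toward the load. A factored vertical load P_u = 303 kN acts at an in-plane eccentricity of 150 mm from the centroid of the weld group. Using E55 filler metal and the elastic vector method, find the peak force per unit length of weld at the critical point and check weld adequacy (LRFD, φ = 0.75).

E55XX → F_EXX = 550 MPa.
Total weld length L_w = 555 mm. Treat welds as unit-width lines.
Centroid: x̄ = 2×150×75 / 555 = 40.54 mm from the vertical weld.
Polar moment about centroid: J = I_x + I_y = [255³/12 + 2×150×127.5²] + [255×40.54² + 2(150³/12 + 150×34.46²)] = 7596000 mm³.
Direct shear f_v = P/L_w = 303×10³ / 555 = 545.9 N/mm (vertical).
Torsion M = P·e = 303×10³ × 150 = 45450000 N·mm.
Critical point at (x, y) = (109.5, 127.5) from centroid. f_tx = M·y/J = 762.8 N/mm; f_ty = M·x/J = 654.9 N/mm.
Resultant f_max = √[f_tx² + (f_v + f_ty)²] = √[762.8² + (545.9 + 654.9)²] = 1423 N/mm.
Capacity per unit length: φr_n = 0.75 × 0.6 × 550 × (0.707 × 10) = 1750 N/mm.
1423 ≤ 1750 → adequate.

f_max ≈ 1420 N/mm; adequate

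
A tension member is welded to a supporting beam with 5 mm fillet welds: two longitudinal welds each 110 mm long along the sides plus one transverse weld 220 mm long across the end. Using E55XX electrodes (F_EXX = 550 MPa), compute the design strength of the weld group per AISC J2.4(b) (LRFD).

φR_n ≈ 452 kN

t_e = 0.707 × 5 = 3.535 mm.
R_nwl = 0.6 × 550 × 3.535 × 220 × 10⁻³ = 256.6 kN (longitudinal, 2 welds).
R_nwt = 0.6 × 550 × 3.535 × 220 × 10⁻³ = 256.6 kN (transverse, base value).
(i) R_nwl + R_nwt = 513.3 kN; (ii) 0.85 R_nwl + 1.5 R_nwt = 603.1 kN.
R_n = max = 603.1 kN [governs: (ii)]; φR_n = 452.3 kN.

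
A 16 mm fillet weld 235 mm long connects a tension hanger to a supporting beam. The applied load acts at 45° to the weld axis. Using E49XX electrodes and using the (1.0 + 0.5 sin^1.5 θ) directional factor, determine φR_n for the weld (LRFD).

E49XX → F_EXX = 490 MPa.
t_e = 0.707 × 16 = 11.31 mm; A_we = 11.31 × 235 = 2658 mm².
Directional factor: 1.0 + 0.5 sin^1.5(45°) = 1.297.
F_nw = 0.6 × 490 × 1.297 = 381.4 MPa.
φR_n = 0.75 × 381.4 × 2658 × 10⁻³ = 760.4 kN.

φR_n ≈ 760 kN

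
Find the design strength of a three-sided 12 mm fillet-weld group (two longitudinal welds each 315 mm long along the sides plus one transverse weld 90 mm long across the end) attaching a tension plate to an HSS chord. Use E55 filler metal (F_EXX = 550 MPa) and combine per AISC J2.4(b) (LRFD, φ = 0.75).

φR_n ≈ 1510 kN

t_e = 0.707 × 12 = 8.484 mm.
R_nwl = 0.6 × 550 × 8.484 × 630 × 10⁻³ = 1764 kN (longitudinal, 2 welds).
R_nwt = 0.6 × 550 × 8.484 × 90 × 10⁻³ = 252 kN (transverse, base value).
(i) R_nwl + R_nwt = 2016 kN; (ii) 0.85 R_nwl + 1.5 R_nwt = 1877 kN.
R_n = max = 2016 kN [governs: (i)]; φR_n = 1512 kN.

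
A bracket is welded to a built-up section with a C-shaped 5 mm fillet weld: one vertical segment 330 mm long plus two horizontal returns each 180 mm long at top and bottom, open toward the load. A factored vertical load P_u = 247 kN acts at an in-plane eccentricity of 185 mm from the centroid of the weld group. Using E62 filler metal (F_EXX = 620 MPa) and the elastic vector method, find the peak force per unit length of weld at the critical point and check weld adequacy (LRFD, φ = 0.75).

Total weld length L_w = 690 mm. Treat welds as unit-width lines.
Centroid: x̄ = 2×180×90 / 690 = 46.96 mm from the vertical weld.
Polar moment about centroid: J = I_x + I_y = [330³/12 + 2×180×165²] + [330×46.96² + 2(180³/12 + 180×43.04²)] = 15160000 mm³.
Direct shear f_v = P/L_w = 247×10³ / 690 = 358 N/mm (vertical).
Torsion M = P·e = 247×10³ × 185 = 45695000 N·mm.
Critical point at (x, y) = (133, 165) from centroid. f_tx = M·y/J = 497.3 N/mm; f_ty = M·x/J = 401 N/mm.
Resultant f_max = √[f_tx² + (f_v + f_ty)²] = √[497.3² + (358 + 401)²] = 907.3 N/mm.
Capacity per unit length: φr_n = 0.75 × 0.6 × 620 × (0.707 × 5) = 986.3 N/mm.
907.3 ≤ 986.3 → adequate.

f_max ≈ 907 N/mm; adequate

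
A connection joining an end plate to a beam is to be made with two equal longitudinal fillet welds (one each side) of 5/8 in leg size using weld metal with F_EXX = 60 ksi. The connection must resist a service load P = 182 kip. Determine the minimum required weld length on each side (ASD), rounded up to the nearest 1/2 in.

Throat t_e = 0.707 × 0.625 = 0.4419 in.
r_n/Ω = (0.6 × 60 × 0.4419) / 2.0 = 7.954 kip/in.
L_req = P / (r_n/Ω) = 182 / 7.954 = 22.88 in total.
Per side: 22.88 / 2 = 11.44 in.
Round up → use L = 11.5 in on each side.

L = 11.5 in on each side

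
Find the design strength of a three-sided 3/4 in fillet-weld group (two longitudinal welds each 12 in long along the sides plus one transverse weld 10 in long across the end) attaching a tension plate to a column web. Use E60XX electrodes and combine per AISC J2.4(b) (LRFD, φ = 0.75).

φR_n ≈ 507 kip

E60XX → F_EXX = 60 ksi.
t_e = 0.707 × 0.75 = 0.5302 in.
R_nwl = 0.6 × 60 × 0.5302 × 24 = 458.1 kip (longitudinal, 2 welds).
R_nwt = 0.6 × 60 × 0.5302 × 10 = 190.9 kip (transverse, base value).
(i) R_nwl + R_nwt = 649 kip; (ii) 0.85 R_nwl + 1.5 R_nwt = 675.8 kip.
R_n = max = 675.8 kip [governs: (ii)]; φR_n = 506.8 kip.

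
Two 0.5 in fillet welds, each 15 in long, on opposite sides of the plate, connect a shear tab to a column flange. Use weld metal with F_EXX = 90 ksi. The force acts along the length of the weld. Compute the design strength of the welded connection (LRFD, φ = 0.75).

φR_n ≈ 430 kips

Effective throat t_e = 0.707 × 0.5 = 0.3535 in.
Total length L = 30 in; A_we = 0.3535 × 30 = 10.6 in².
F_nw = 0.6 F_EXX = 0.6 × 90 = 54 ksi.
φR_n = 0.75 × 54 × 10.6 = 429.5 kips.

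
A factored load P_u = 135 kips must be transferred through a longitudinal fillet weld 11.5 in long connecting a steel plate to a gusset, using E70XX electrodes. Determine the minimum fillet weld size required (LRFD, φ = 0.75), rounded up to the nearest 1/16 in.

w = 9/16 in

E70XX → F_EXX = 70 ksi.
Total weld length L = 11.5 in.
Required throat t_e = P_u / (φ × 0.6 F_EXX × L) = 135 / (0.75 × 0.6 × 70 × 11.5) = 0.3727 in.
Required leg w = t_e / 0.707 = 0.5271 in → use 9/16 in.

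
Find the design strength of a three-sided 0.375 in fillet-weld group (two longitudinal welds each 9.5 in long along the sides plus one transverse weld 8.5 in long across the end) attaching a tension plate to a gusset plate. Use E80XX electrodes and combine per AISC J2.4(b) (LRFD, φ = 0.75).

E80XX → F_EXX = 80 ksi.
t_e = 0.707 × 0.375 = 0.2651 in.
R_nwl = 0.6 × 80 × 0.2651 × 19 = 241.8 kip (longitudinal, 2 welds).
R_nwt = 0.6 × 80 × 0.2651 × 8.5 = 108.2 kip (transverse, base value).
(i) R_nwl + R_nwt = 350 kip; (ii) 0.85 R_nwl + 1.5 R_nwt = 367.8 kip.
R_n = max = 367.8 kip [governs: (ii)]; φR_n = 275.8 kip.

φR_n ≈ 276 kip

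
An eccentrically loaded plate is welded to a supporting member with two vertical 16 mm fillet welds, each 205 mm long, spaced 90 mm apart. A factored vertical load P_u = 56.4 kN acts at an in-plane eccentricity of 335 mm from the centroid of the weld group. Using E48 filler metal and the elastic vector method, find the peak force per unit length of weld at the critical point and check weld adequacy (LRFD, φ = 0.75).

f_max ≈ 997 N/mm; adequate

E48XX → F_EXX = 480 MPa.
Total weld length L_w = 410 mm. Treat welds as unit-width lines.
Polar moment about centroid: J = 2[d³/12 + d(b/2)²] = 2[205³/12 + 205×45²] = 2266000 mm³.
Direct shear f_v = P/L_w = 56.4×10³ / 410 = 137.6 N/mm (vertical).
Torsion M = P·e = 56.4×10³ × 335 = 18894000 N·mm.
Critical point at (x, y) = (45, 102.5) from centroid. f_tx = M·y/J = 854.6 N/mm; f_ty = M·x/J = 375.2 N/mm.
Resultant f_max = √[f_tx² + (f_v + f_ty)²] = √[854.6² + (137.6 + 375.2)²] = 996.6 N/mm.
Capacity per unit length: φr_n = 0.75 × 0.6 × 480 × (0.707 × 16) = 2443 N/mm.
996.6 ≤ 2443 → adequate.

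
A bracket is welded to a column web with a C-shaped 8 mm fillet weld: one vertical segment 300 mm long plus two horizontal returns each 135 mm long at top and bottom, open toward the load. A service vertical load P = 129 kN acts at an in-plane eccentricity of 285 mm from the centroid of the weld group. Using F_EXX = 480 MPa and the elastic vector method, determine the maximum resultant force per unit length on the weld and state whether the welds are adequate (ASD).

f_max ≈ 862 N/mm; NOT adequate

Total weld length L_w = 570 mm. Treat welds as unit-width lines.
Centroid: x̄ = 2×135×67.5 / 570 = 31.97 mm from the vertical weld.
Polar moment about centroid: J = I_x + I_y = [300³/12 + 2×135×150²] + [300×31.97² + 2(135³/12 + 135×35.53²)] = 9383000 mm³.
Direct shear f_v = P/L_w = 129×10³ / 570 = 226.3 N/mm (vertical).
Torsion M = P·e = 129×10³ × 285 = 36765000 N·mm.
Critical point at (x, y) = (103, 150) from centroid. f_tx = M·y/J = 587.8 N/mm; f_ty = M·x/J = 403.7 N/mm.
Resultant f_max = √[f_tx² + (f_v + f_ty)²] = √[587.8² + (226.3 + 403.7)²] = 861.6 N/mm.
Capacity per unit length: r_n/Ω = (1/2.0) × 0.6 × 480 × (0.707 × 8) = 814.5 N/mm.
861.6 > 814.5 → NOT adequate.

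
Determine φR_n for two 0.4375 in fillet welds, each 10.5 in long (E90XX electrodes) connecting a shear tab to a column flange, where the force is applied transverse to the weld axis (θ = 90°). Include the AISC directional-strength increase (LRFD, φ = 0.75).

E90XX → F_EXX = 90 ksi.
t_e = 0.707 × 0.4375 = 0.3093 in; A_we = 0.3093 × 21 = 6.496 in².
Directional factor: 1.0 + 0.5 sin^1.5(90°) = 1.5.
F_nw = 0.6 × 90 × 1.5 = 81 ksi.
φR_n = 0.75 × 81 × 6.496 = 394.6 kips.

φR_n ≈ 395 kips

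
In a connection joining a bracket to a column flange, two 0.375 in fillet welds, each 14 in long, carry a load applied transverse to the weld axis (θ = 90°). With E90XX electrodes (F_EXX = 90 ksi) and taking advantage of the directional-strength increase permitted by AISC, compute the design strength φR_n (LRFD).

φR_n ≈ 451 kips

t_e = 0.707 × 0.375 = 0.2651 in; A_we = 0.2651 × 28 = 7.423 in².
Directional factor: 1.0 + 0.5 sin^1.5(90°) = 1.5.
F_nw = 0.6 × 90 × 1.5 = 81 ksi.
φR_n = 0.75 × 81 × 7.423 = 451 kips.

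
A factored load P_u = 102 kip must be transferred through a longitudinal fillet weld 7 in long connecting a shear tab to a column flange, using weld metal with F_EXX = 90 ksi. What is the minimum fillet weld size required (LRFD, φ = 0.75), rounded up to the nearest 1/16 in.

Total weld length L = 7 in.
Required throat t_e = P_u / (φ × 0.6 F_EXX × L) = 102 / (0.75 × 0.6 × 90 × 7) = 0.3598 in.
Required leg w = t_e / 0.707 = 0.5089 in → use 9/16 in.

w = 9/16 in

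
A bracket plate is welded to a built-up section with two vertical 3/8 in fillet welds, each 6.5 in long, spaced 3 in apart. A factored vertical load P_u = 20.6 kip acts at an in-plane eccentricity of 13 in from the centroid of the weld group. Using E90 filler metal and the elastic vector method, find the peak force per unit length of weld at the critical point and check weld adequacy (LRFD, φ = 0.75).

E90XX → F_EXX = 90 ksi.
Total weld length L_w = 13 in. Treat welds as unit-width lines.
Polar moment about centroid: J = 2[d³/12 + d(b/2)²] = 2[6.5³/12 + 6.5×1.5²] = 75.02 in³.
Direct shear f_v = P/L_w = 20.6 / 13 = 1.585 kip/in (vertical).
Torsion M = P·e = 20.6 × 13 = 267.8 kip·in.
Critical point at (x, y) = (1.5, 3.25) from centroid. f_tx = M·y/J = 11.6 kip/in; f_ty = M·x/J = 5.355 kip/in.
Resultant f_max = √[f_tx² + (f_v + f_ty)²] = √[11.6² + (1.585 + 5.355)²] = 13.52 kip/in.
Capacity per unit length: φr_n = 0.75 × 0.6 × 90 × (0.707 × 0.375) = 10.74 kip/in.
13.52 > 10.74 → NOT adequate.

f_max ≈ 13.5 kip/in; NOT adequate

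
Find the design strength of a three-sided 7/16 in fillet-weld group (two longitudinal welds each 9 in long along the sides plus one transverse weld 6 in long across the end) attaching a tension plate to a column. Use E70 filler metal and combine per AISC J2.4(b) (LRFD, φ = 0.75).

φR_n ≈ 237 kip

E70XX → F_EXX = 70 ksi.
t_e = 0.707 × 0.4375 = 0.3093 in.
R_nwl = 0.6 × 70 × 0.3093 × 18 = 233.8 kip (longitudinal, 2 welds).
R_nwt = 0.6 × 70 × 0.3093 × 6 = 77.95 kip (transverse, base value).
(i) R_nwl + R_nwt = 311.8 kip; (ii) 0.85 R_nwl + 1.5 R_nwt = 315.7 kip.
R_n = max = 315.7 kip [governs: (ii)]; φR_n = 236.8 kip.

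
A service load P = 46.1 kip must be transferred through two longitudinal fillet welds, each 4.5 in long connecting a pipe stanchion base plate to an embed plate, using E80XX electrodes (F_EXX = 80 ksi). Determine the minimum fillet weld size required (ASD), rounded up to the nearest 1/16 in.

Total weld length L = 9 in.
Required throat t_e = P × Ω / (0.6 F_EXX × L) = 46.1 × 2.0 / (0.6 × 80 × 9) = 0.2134 in.
Required leg w = t_e / 0.707 = 0.3019 in → use 5/16 in.

w = 5/16 in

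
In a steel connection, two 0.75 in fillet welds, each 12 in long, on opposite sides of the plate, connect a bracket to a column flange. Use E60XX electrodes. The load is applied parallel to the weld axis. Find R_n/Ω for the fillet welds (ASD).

R_n/Ω ≈ 229 kip

E60XX → F_EXX = 60 ksi.
Effective throat t_e = 0.707 × 0.75 = 0.5302 in.
Total length L = 24 in; A_we = 0.5302 × 24 = 12.73 in².
F_nw = 0.6 F_EXX = 0.6 × 60 = 36 ksi.
R_n = 36 × 12.73 = 458.1 kip; R_n/Ω = 458.1/2.0 = 229.1 kip.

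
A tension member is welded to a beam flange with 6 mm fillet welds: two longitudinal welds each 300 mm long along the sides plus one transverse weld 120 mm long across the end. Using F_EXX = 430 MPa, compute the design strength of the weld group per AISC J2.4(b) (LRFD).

φR_n ≈ 591 kN

t_e = 0.707 × 6 = 4.242 mm.
R_nwl = 0.6 × 430 × 4.242 × 600 × 10⁻³ = 656.7 kN (longitudinal, 2 welds).
R_nwt = 0.6 × 430 × 4.242 × 120 × 10⁻³ = 131.3 kN (transverse, base value).
(i) R_nwl + R_nwt = 788 kN; (ii) 0.85 R_nwl + 1.5 R_nwt = 755.2 kN.
R_n = max = 788 kN [governs: (i)]; φR_n = 591 kN.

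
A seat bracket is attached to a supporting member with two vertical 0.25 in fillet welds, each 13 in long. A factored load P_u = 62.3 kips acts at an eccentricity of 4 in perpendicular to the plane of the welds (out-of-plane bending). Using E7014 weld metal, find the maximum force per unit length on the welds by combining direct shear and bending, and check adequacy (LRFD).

E70XX → F_EXX = 70 ksi.
L_w = 2 × 13 = 26 in; section modulus (unit throat) S = 2 × L²/6 = 56.33 in².
Direct shear f_v = P/L_w = 62.3/26 = 2.396 kip/in.
Moment M = P × e = 62.3 × 4 = 249.2 kip·in; bending f_b = M/S = 4.424 kip/in.
f_max = √(f_v² + f_b²) = √(2.396² + 4.424²) = 5.031 kip/in.
φr_n = 0.75 × 0.6 × 70 × (0.707 × 0.25) = 5.568 kip/in → adequate.

f_max ≈ 5.03 kip/in; adequate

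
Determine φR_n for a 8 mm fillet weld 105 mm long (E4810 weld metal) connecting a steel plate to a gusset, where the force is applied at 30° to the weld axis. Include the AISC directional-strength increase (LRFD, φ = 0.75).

E48XX → F_EXX = 480 MPa.
t_e = 0.707 × 8 = 5.656 mm; A_we = 5.656 × 105 = 593.9 mm².
Directional factor: 1.0 + 0.5 sin^1.5(30°) = 1.177.
F_nw = 0.6 × 480 × 1.177 = 338.9 MPa.
φR_n = 0.75 × 338.9 × 593.9 × 10⁻³ = 151 kN.

φR_n ≈ 151 kN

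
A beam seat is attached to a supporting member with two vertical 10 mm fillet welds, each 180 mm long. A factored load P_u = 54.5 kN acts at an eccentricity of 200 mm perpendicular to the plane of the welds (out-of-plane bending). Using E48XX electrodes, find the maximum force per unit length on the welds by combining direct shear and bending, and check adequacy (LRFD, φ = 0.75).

f_max ≈ 1020 N/mm; adequate

E48XX → F_EXX = 480 MPa.
L_w = 2 × 180 = 360 mm; section modulus (unit throat) S = 2 × L²/6 = 10800 mm².
Direct shear f_v = P/L_w = 54.5×10³/360 = 151.4 N/mm.
Moment M = P × e = 54.5×10³ × 200 = 10900000 N·mm; bending f_b = M/S = 1009 N/mm.
f_max = √(f_v² + f_b²) = √(151.4² + 1009²) = 1021 N/mm.
φr_n = 0.75 × 0.6 × 480 × (0.707 × 10) = 1527 N/mm → adequate.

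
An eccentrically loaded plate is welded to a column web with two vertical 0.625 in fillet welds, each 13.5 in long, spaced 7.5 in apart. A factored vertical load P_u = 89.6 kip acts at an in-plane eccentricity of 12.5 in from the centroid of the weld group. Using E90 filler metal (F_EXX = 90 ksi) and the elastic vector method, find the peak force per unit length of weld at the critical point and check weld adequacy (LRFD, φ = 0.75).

Total weld length L_w = 27 in. Treat welds as unit-width lines.
Polar moment about centroid: J = 2[d³/12 + d(b/2)²] = 2[13.5³/12 + 13.5×3.75²] = 789.8 in³.
Direct shear f_v = P/L_w = 89.6 / 27 = 3.319 kip/in (vertical).
Torsion M = P·e = 89.6 × 12.5 = 1120 kip·in.
Critical point at (x, y) = (3.75, 6.75) from centroid. f_tx = M·y/J = 9.573 kip/in; f_ty = M·x/J = 5.318 kip/in.
Resultant f_max = √[f_tx² + (f_v + f_ty)²] = √[9.573² + (3.319 + 5.318)²] = 12.89 kip/in.
Capacity per unit length: φr_n = 0.75 × 0.6 × 90 × (0.707 × 0.625) = 17.9 kip/in.
12.89 ≤ 17.9 → adequate.

f_max ≈ 12.9 kip/in; adequate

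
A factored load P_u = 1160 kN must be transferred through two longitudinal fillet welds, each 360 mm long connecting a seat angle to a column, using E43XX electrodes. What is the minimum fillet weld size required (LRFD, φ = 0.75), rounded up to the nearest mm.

w = 12 mm

E43XX → F_EXX = 430 MPa.
Total weld length L = 720 mm.
Required throat t_e = P_u / (φ × 0.6 F_EXX × L) = 1160 / (0.75 × 0.6 × 430 × 720 × 10⁻³) = 8.326 mm.
Required leg w = t_e / 0.707 = 11.78 mm → use 12 mm.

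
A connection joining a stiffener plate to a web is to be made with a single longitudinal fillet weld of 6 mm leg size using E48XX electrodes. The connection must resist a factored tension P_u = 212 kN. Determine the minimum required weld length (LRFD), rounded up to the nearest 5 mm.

E48XX → F_EXX = 480 MPa.
Throat t_e = 0.707 × 6 = 4.242 mm.
φr_n = 0.75 × 0.6 × 480 × 4.242 × 10⁻³ = 0.9163 kN/mm.
L_req = P_u / φr_n = 212 / 0.9163 = 231.4 mm total.
Round up → use L = 235 mm.

L = 235 mm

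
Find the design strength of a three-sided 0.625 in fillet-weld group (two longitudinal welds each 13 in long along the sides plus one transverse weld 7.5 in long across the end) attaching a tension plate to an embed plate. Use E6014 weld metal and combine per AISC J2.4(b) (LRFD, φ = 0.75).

E60XX → F_EXX = 60 ksi.
t_e = 0.707 × 0.625 = 0.4419 in.
R_nwl = 0.6 × 60 × 0.4419 × 26 = 413.6 kip (longitudinal, 2 welds).
R_nwt = 0.6 × 60 × 0.4419 × 7.5 = 119.3 kip (transverse, base value).
(i) R_nwl + R_nwt = 532.9 kip; (ii) 0.85 R_nwl + 1.5 R_nwt = 530.5 kip.
R_n = max = 532.9 kip [governs: (i)]; φR_n = 399.7 kip.

φR_n ≈ 400 kip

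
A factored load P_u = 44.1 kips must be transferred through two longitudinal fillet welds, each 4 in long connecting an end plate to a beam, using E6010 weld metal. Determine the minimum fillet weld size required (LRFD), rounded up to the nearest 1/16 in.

w = 5/16 in

E60XX → F_EXX = 60 ksi.
Total weld length L = 8 in.
Required throat t_e = P_u / (φ × 0.6 F_EXX × L) = 44.1 / (0.75 × 0.6 × 60 × 8) = 0.2042 in.
Required leg w = t_e / 0.707 = 0.2888 in → use 5/16 in.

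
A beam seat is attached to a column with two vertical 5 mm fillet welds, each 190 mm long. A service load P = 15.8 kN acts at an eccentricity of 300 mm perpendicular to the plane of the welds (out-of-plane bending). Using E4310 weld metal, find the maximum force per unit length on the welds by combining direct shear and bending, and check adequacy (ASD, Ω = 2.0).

f_max ≈ 396 N/mm; adequate

E43XX → F_EXX = 430 MPa.
L_w = 2 × 190 = 380 mm; section modulus (unit throat) S = 2 × L²/6 = 12030 mm².
Direct shear f_v = P/L_w = 15.8×10³/380 = 41.58 N/mm.
Moment M = P × e = 15.8×10³ × 300 = 4740000 N·mm; bending f_b = M/S = 393.9 N/mm.
f_max = √(f_v² + f_b²) = √(41.58² + 393.9²) = 396.1 N/mm.
r_n/Ω = (1/2.0) × 0.6 × 430 × (0.707 × 5) = 456 N/mm → adequate.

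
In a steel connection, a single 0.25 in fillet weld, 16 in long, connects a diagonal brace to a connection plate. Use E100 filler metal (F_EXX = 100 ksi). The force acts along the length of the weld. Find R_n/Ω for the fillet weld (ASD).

R_n/Ω ≈ 84.8 kips

Effective throat t_e = 0.707 × 0.25 = 0.1767 in.
Total length L = 16 in; A_we = 0.1767 × 16 = 2.828 in².
F_nw = 0.6 F_EXX = 0.6 × 100 = 60 ksi.
R_n = 60 × 2.828 = 169.7 kips; R_n/Ω = 169.7/2.0 = 84.84 kips.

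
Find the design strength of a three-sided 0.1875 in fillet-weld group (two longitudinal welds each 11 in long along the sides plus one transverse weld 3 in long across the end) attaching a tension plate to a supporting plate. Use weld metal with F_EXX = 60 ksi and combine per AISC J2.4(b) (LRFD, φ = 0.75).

t_e = 0.707 × 0.1875 = 0.1326 in.
R_nwl = 0.6 × 60 × 0.1326 × 22 = 105 kip (longitudinal, 2 welds).
R_nwt = 0.6 × 60 × 0.1326 × 3 = 14.32 kip (transverse, base value).
(i) R_nwl + R_nwt = 119.3 kip; (ii) 0.85 R_nwl + 1.5 R_nwt = 110.7 kip.
R_n = max = 119.3 kip [governs: (i)]; φR_n = 89.48 kip.

φR_n ≈ 89.5 kip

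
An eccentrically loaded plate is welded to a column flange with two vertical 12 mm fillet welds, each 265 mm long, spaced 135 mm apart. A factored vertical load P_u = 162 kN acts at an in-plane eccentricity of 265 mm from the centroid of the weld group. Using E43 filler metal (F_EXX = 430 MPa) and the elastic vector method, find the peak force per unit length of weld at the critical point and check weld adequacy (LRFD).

Total weld length L_w = 530 mm. Treat welds as unit-width lines.
Polar moment about centroid: J = 2[d³/12 + d(b/2)²] = 2[265³/12 + 265×67.5²] = 5516000 mm³.
Direct shear f_v = P/L_w = 162×10³ / 530 = 305.7 N/mm (vertical).
Torsion M = P·e = 162×10³ × 265 = 42930000 N·mm.
Critical point at (x, y) = (67.5, 132.5) from centroid. f_tx = M·y/J = 1031 N/mm; f_ty = M·x/J = 525.3 N/mm.
Resultant f_max = √[f_tx² + (f_v + f_ty)²] = √[1031² + (305.7 + 525.3)²] = 1324 N/mm.
Capacity per unit length: φr_n = 0.75 × 0.6 × 430 × (0.707 × 12) = 1642 N/mm.
1324 ≤ 1642 → adequate.

f_max ≈ 1320 N/mm; adequate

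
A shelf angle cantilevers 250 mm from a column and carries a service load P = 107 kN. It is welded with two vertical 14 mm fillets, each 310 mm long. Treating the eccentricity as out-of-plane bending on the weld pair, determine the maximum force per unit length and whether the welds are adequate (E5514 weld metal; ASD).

E55XX → F_EXX = 550 MPa.
L_w = 2 × 310 = 620 mm; section modulus (unit throat) S = 2 × L²/6 = 32030 mm².
Direct shear f_v = P/L_w = 107×10³/620 = 172.6 N/mm.
Moment M = P × e = 107×10³ × 250 = 26750000 N·mm; bending f_b = M/S = 835.1 N/mm.
f_max = √(f_v² + f_b²) = √(172.6² + 835.1²) = 852.7 N/mm.
r_n/Ω = (1/2.0) × 0.6 × 550 × (0.707 × 14) = 1633 N/mm → adequate.

f_max ≈ 853 N/mm; adequate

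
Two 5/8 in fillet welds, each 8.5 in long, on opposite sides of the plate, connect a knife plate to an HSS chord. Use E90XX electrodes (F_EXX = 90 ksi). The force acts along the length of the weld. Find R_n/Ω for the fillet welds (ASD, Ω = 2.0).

R_n/Ω ≈ 203 kip

Effective throat t_e = 0.707 × 0.625 = 0.4419 in.
Total length L = 17 in; A_we = 0.4419 × 17 = 7.512 in².
F_nw = 0.6 F_EXX = 0.6 × 90 = 54 ksi.
R_n = 54 × 7.512 = 405.6 kip; R_n/Ω = 405.6/2.0 = 202.8 kip.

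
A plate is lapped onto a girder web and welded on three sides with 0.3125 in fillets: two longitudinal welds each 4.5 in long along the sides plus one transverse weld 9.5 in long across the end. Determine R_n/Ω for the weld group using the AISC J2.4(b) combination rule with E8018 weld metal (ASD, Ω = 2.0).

E80XX → F_EXX = 80 ksi.
t_e = 0.707 × 0.3125 = 0.2209 in.
R_nwl = 0.6 × 80 × 0.2209 × 9 = 95.44 kip (longitudinal, 2 welds).
R_nwt = 0.6 × 80 × 0.2209 × 9.5 = 100.7 kip (transverse, base value).
(i) R_nwl + R_nwt = 196.2 kip; (ii) 0.85 R_nwl + 1.5 R_nwt = 232.2 kip.
R_n = max = 232.2 kip [governs: (ii)]; R_n/Ω = 116.1 kip.

R_n/Ω ≈ 116 kip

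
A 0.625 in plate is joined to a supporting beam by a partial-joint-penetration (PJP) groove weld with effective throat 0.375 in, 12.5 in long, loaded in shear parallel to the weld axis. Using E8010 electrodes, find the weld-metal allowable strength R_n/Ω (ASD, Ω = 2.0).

E80XX → F_EXX = 80 ksi.
Effective throat (given) t_e = 0.375 in.
A_we = 0.375 × 12.5 = 4.688 in².
F_nw = 0.6 F_EXX = 48 ksi.
R_n/Ω = (48 × 4.688) / 2.0 = 112.5 kip.

R_n/Ω ≈ 112 kip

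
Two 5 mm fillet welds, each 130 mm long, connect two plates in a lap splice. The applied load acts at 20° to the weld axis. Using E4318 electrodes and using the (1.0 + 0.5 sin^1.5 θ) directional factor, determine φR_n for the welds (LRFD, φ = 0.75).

E43XX → F_EXX = 430 MPa.
t_e = 0.707 × 5 = 3.535 mm; A_we = 3.535 × 260 = 919.1 mm².
Directional factor: 1.0 + 0.5 sin^1.5(20°) = 1.1.
F_nw = 0.6 × 430 × 1.1 = 283.8 MPa.
φR_n = 0.75 × 283.8 × 919.1 × 10⁻³ = 195.6 kN.

φR_n ≈ 196 kN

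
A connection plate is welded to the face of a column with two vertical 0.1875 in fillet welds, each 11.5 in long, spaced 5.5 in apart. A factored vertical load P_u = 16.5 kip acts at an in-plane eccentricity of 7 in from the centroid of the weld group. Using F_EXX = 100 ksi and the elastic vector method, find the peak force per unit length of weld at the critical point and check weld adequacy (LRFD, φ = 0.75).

Total weld length L_w = 23 in. Treat welds as unit-width lines.
Polar moment about centroid: J = 2[d³/12 + d(b/2)²] = 2[11.5³/12 + 11.5×2.75²] = 427.4 in³.
Direct shear f_v = P/L_w = 16.5 / 23 = 0.7174 kip/in (vertical).
Torsion M = P·e = 16.5 × 7 = 115.5 kip·in.
Critical point at (x, y) = (2.75, 5.75) from centroid. f_tx = M·y/J = 1.554 kip/in; f_ty = M·x/J = 0.7431 kip/in.
Resultant f_max = √[f_tx² + (f_v + f_ty)²] = √[1.554² + (0.7174 + 0.7431)²] = 2.132 kip/in.
Capacity per unit length: φr_n = 0.75 × 0.6 × 100 × (0.707 × 0.1875) = 5.965 kip/in.
2.132 ≤ 5.965 → adequate.

f_max ≈ 2.13 kip/in; adequate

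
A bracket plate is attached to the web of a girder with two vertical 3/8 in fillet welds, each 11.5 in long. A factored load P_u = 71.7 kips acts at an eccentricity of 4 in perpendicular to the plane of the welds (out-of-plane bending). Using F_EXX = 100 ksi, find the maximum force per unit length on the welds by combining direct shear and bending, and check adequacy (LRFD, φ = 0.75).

f_max ≈ 7.21 kip/in; adequate

L_w = 2 × 11.5 = 23 in; section modulus (unit throat) S = 2 × L²/6 = 44.08 in².
Direct shear f_v = P/L_w = 71.7/23 = 3.117 kip/in.
Moment M = P × e = 71.7 × 4 = 286.8 kip·in; bending f_b = M/S = 6.506 kip/in.
f_max = √(f_v² + f_b²) = √(3.117² + 6.506²) = 7.214 kip/in.
φr_n = 0.75 × 0.6 × 100 × (0.707 × 0.375) = 11.93 kip/in → adequate.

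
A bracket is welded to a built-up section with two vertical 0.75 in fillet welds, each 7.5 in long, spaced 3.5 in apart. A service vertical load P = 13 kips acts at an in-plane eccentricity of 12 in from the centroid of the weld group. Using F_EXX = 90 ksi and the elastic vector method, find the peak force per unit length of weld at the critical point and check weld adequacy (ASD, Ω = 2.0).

Total weld length L_w = 15 in. Treat welds as unit-width lines.
Polar moment about centroid: J = 2[d³/12 + d(b/2)²] = 2[7.5³/12 + 7.5×1.75²] = 116.2 in³.
Direct shear f_v = P/L_w = 13 / 15 = 0.8667 kip/in (vertical).
Torsion M = P·e = 13 × 12 = 156 kip·in.
Critical point at (x, y) = (1.75, 3.75) from centroid. f_tx = M·y/J = 5.032 kip/in; f_ty = M·x/J = 2.348 kip/in.
Resultant f_max = √[f_tx² + (f_v + f_ty)²] = √[5.032² + (0.8667 + 2.348)²] = 5.972 kip/in.
Capacity per unit length: r_n/Ω = (1/2.0) × 0.6 × 90 × (0.707 × 0.75) = 14.32 kip/in.
5.972 ≤ 14.32 → adequate.

f_max ≈ 5.97 kip/in; adequate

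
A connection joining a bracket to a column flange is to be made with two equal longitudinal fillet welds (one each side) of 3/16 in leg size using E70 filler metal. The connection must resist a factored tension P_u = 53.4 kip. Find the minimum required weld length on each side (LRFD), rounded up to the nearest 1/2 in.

E70XX → F_EXX = 70 ksi.
Throat t_e = 0.707 × 0.1875 = 0.1326 in.
φr_n = 0.75 × 0.6 × 70 × 0.1326 = 4.176 kip/in.
L_req = P_u / φr_n = 53.4 / 4.176 = 12.79 in total.
Per side: 12.79 / 2 = 6.394 in.
Round up → use L = 6.5 in on each side.

L = 6.5 in on each side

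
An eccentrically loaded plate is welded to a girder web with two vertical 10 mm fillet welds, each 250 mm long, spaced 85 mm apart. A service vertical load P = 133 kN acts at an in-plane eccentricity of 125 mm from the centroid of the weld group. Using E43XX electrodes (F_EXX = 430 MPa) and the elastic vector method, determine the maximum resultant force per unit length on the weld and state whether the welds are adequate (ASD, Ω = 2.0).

Total weld length L_w = 500 mm. Treat welds as unit-width lines.
Polar moment about centroid: J = 2[d³/12 + d(b/2)²] = 2[250³/12 + 250×42.5²] = 3507000 mm³.
Direct shear f_v = P/L_w = 133×10³ / 500 = 266 N/mm (vertical).
Torsion M = P·e = 133×10³ × 125 = 16625000 N·mm.
Critical point at (x, y) = (42.5, 125) from centroid. f_tx = M·y/J = 592.5 N/mm; f_ty = M·x/J = 201.5 N/mm.
Resultant f_max = √[f_tx² + (f_v + f_ty)²] = √[592.5² + (266 + 201.5)²] = 754.7 N/mm.
Capacity per unit length: r_n/Ω = (1/2.0) × 0.6 × 430 × (0.707 × 10) = 912 N/mm.
754.7 ≤ 912 → adequate.

f_max ≈ 755 N/mm; adequate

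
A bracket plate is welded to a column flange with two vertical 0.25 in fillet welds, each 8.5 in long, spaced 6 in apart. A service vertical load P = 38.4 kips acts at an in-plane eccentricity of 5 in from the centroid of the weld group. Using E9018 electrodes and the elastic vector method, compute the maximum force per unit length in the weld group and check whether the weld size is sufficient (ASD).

f_max ≈ 5.53 kip/in; NOT adequate

E90XX → F_EXX = 90 ksi.
Total weld length L_w = 17 in. Treat welds as unit-width lines.
Polar moment about centroid: J = 2[d³/12 + d(b/2)²] = 2[8.5³/12 + 8.5×3²] = 255.4 in³.
Direct shear f_v = P/L_w = 38.4 / 17 = 2.259 kip/in (vertical).
Torsion M = P·e = 38.4 × 5 = 192 kip·in.
Critical point at (x, y) = (3, 4.25) from centroid. f_tx = M·y/J = 3.196 kip/in; f_ty = M·x/J = 2.256 kip/in.
Resultant f_max = √[f_tx² + (f_v + f_ty)²] = √[3.196² + (2.259 + 2.256)²] = 5.531 kip/in.
Capacity per unit length: r_n/Ω = (1/2.0) × 0.6 × 90 × (0.707 × 0.25) = 4.772 kip/in.
5.531 > 4.772 → NOT adequate.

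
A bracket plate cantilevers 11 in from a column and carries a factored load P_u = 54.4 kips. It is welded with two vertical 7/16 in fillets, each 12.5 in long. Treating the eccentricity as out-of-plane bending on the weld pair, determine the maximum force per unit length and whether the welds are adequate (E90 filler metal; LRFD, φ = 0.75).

f_max ≈ 11.7 kip/in; adequate

E90XX → F_EXX = 90 ksi.
L_w = 2 × 12.5 = 25 in; section modulus (unit throat) S = 2 × L²/6 = 52.08 in².
Direct shear f_v = P/L_w = 54.4/25 = 2.176 kip/in.
Moment M = P × e = 54.4 × 11 = 598.4 kip·in; bending f_b = M/S = 11.49 kip/in.
f_max = √(f_v² + f_b²) = √(2.176² + 11.49²) = 11.69 kip/in.
φr_n = 0.75 × 0.6 × 90 × (0.707 × 0.4375) = 12.53 kip/in → adequate.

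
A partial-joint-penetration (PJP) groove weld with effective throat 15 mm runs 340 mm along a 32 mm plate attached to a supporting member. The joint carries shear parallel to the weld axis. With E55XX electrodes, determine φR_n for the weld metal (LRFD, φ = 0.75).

E55XX → F_EXX = 550 MPa.
Effective throat (given) t_e = 15 mm.
A_we = 15 × 340 = 5100 mm².
F_nw = 0.6 F_EXX = 330 MPa.
φR_n = 0.75 × 330 × 5100 × 10⁻³ = 1262 kN.

φR_n ≈ 1260 kN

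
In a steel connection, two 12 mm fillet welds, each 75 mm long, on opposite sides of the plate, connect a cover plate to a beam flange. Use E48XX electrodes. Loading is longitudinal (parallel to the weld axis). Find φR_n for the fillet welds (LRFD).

E48XX → F_EXX = 480 MPa.
Effective throat t_e = 0.707 × 12 = 8.484 mm.
Total length L = 150 mm; A_we = 8.484 × 150 = 1273 mm².
F_nw = 0.6 F_EXX = 0.6 × 480 = 288 MPa.
φR_n = 0.75 × 288 × 1273 × 10⁻³ = 274.9 kN.

φR_n ≈ 275 kN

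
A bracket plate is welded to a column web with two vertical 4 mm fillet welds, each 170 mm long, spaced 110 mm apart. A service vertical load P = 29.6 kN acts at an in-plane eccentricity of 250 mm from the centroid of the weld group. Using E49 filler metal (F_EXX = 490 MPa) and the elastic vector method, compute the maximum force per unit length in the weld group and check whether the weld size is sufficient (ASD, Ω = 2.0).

Total weld length L_w = 340 mm. Treat welds as unit-width lines.
Polar moment about centroid: J = 2[d³/12 + d(b/2)²] = 2[170³/12 + 170×55²] = 1847000 mm³.
Direct shear f_v = P/L_w = 29.6×10³ / 340 = 87.06 N/mm (vertical).
Torsion M = P·e = 29.6×10³ × 250 = 7400000 N·mm.
Critical point at (x, y) = (55, 85) from centroid. f_tx = M·y/J = 340.5 N/mm; f_ty = M·x/J = 220.3 N/mm.
Resultant f_max = √[f_tx² + (f_v + f_ty)²] = √[340.5² + (87.06 + 220.3)²] = 458.7 N/mm.
Capacity per unit length: r_n/Ω = (1/2.0) × 0.6 × 490 × (0.707 × 4) = 415.7 N/mm.
458.7 > 415.7 → NOT adequate.

f_max ≈ 459 N/mm; NOT adequate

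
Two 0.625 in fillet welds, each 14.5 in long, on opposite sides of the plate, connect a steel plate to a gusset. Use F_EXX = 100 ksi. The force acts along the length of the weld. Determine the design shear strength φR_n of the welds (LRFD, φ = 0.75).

Effective throat t_e = 0.707 × 0.625 = 0.4419 in.
Total length L = 29 in; A_we = 0.4419 × 29 = 12.81 in².
F_nw = 0.6 F_EXX = 0.6 × 100 = 60 ksi.
φR_n = 0.75 × 60 × 12.81 = 576.6 kips.

φR_n ≈ 577 kips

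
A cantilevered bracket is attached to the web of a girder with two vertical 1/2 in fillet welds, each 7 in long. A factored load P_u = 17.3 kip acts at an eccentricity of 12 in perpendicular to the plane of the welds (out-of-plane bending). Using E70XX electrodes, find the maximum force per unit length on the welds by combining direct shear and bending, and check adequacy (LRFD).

E70XX → F_EXX = 70 ksi.
L_w = 2 × 7 = 14 in; section modulus (unit throat) S = 2 × L²/6 = 16.33 in².
Direct shear f_v = P/L_w = 17.3/14 = 1.236 kip/in.
Moment M = P × e = 17.3 × 12 = 207.6 kip·in; bending f_b = M/S = 12.71 kip/in.
f_max = √(f_v² + f_b²) = √(1.236² + 12.71²) = 12.77 kip/in.
φr_n = 0.75 × 0.6 × 70 × (0.707 × 0.5) = 11.14 kip/in → NOT adequate.

f_max ≈ 12.8 kip/in; NOT adequate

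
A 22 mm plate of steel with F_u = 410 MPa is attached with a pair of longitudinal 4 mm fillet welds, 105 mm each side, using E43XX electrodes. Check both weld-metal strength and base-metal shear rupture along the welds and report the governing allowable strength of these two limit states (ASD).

R_n/Ω ≈ 76.6 kN (weld metal governs)

E43XX → F_EXX = 430 MPa.
t_e = 0.707 × 4 = 2.828 mm; L = 210 mm.
Weld metal: R_n/Ω = (1/2.0) × 0.6 × 430 × 2.828 × 210 × 10⁻³ = 76.61 kN.
Base metal (shear rupture): R_n/Ω = (1/2.0) × 0.6 × 410 × 22 × 210 × 10⁻³ = 568.3 kN.
Governing: weld metal.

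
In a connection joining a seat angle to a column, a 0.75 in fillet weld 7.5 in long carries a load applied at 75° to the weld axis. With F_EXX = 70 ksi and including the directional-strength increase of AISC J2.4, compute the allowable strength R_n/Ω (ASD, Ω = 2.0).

t_e = 0.707 × 0.75 = 0.5302 in; A_we = 0.5302 × 7.5 = 3.977 in².
Directional factor: 1.0 + 0.5 sin^1.5(75°) = 1.475.
F_nw = 0.6 × 70 × 1.475 = 61.94 ksi.
R_n/Ω = (61.94 × 3.977) / 2.0 = 123.2 kip.

R_n/Ω ≈ 123 kip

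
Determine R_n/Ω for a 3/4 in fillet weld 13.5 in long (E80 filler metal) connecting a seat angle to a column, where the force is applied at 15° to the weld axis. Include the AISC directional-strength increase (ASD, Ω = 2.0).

R_n/Ω ≈ 183 kip

E80XX → F_EXX = 80 ksi.
t_e = 0.707 × 0.75 = 0.5302 in; A_we = 0.5302 × 13.5 = 7.158 in².
Directional factor: 1.0 + 0.5 sin^1.5(15°) = 1.066.
F_nw = 0.6 × 80 × 1.066 = 51.16 ksi.
R_n/Ω = (51.16 × 7.158) / 2.0 = 183.1 kip.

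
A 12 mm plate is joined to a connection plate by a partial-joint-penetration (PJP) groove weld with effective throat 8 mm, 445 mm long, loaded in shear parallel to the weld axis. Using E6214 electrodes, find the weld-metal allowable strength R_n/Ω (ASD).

R_n/Ω ≈ 662 kN

E62XX → F_EXX = 620 MPa.
Effective throat (given) t_e = 8 mm.
A_we = 8 × 445 = 3560 mm².
F_nw = 0.6 F_EXX = 372 MPa.
R_n/Ω = (372 × 3560) / 2.0 × 10⁻³ = 662.2 kN.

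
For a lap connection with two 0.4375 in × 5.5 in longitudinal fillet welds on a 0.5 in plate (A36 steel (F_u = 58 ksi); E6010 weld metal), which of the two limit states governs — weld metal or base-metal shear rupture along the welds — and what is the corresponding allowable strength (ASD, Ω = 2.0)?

E60XX → F_EXX = 60 ksi.
t_e = 0.707 × 0.4375 = 0.3093 in; L = 11 in.
Weld metal: R_n/Ω = (1/2.0) × 0.6 × 60 × 0.3093 × 11 = 61.24 kip.
Base metal (shear rupture): R_n/Ω = (1/2.0) × 0.6 × 58 × 0.5 × 11 = 95.7 kip.
Governing: weld metal.

R_n/Ω ≈ 61.2 kip (weld metal governs)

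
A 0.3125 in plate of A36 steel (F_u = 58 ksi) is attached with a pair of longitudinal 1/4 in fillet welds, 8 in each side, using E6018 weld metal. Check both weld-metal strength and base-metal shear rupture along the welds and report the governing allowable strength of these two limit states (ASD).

R_n/Ω ≈ 50.9 kip (weld metal governs)

E60XX → F_EXX = 60 ksi.
t_e = 0.707 × 0.25 = 0.1767 in; L = 16 in.
Weld metal: R_n/Ω = (1/2.0) × 0.6 × 60 × 0.1767 × 16 = 50.9 kip.
Base metal (shear rupture): R_n/Ω = (1/2.0) × 0.6 × 58 × 0.3125 × 16 = 87 kip.
Governing: weld metal.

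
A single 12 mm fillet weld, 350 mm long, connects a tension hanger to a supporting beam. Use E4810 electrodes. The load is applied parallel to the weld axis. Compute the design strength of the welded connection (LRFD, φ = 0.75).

φR_n ≈ 641 kN

E48XX → F_EXX = 480 MPa.
Effective throat t_e = 0.707 × 12 = 8.484 mm.
Total length L = 350 mm; A_we = 8.484 × 350 = 2969 mm².
F_nw = 0.6 F_EXX = 0.6 × 480 = 288 MPa.
φR_n = 0.75 × 288 × 2969 × 10⁻³ = 641.4 kN.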